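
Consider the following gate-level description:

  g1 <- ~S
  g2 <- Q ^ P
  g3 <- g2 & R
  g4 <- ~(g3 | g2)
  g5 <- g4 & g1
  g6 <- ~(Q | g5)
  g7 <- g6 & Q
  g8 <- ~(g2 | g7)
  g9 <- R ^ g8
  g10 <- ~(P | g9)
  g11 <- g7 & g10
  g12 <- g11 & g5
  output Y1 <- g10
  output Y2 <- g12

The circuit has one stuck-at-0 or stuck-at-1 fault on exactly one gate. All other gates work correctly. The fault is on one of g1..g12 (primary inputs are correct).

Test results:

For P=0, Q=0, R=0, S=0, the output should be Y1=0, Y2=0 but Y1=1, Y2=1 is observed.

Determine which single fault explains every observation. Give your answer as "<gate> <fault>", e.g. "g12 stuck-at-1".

g7 stuck-at-1

Fault-free values for test 1 (P=0, Q=0, R=0, S=0): g1=1, g2=0, g3=0, g4=1, g5=1, g6=0, g7=0, g8=1, g9=1, g10=0, g11=0, g12=0, giving Y1=0, Y2=0. Observed Y1=1, Y2=1.
Test 1: faults giving observed Y1=1, Y2=1 are {g7 stuck-at-1}.
Only g7 stuck-at-1 is consistent with every test.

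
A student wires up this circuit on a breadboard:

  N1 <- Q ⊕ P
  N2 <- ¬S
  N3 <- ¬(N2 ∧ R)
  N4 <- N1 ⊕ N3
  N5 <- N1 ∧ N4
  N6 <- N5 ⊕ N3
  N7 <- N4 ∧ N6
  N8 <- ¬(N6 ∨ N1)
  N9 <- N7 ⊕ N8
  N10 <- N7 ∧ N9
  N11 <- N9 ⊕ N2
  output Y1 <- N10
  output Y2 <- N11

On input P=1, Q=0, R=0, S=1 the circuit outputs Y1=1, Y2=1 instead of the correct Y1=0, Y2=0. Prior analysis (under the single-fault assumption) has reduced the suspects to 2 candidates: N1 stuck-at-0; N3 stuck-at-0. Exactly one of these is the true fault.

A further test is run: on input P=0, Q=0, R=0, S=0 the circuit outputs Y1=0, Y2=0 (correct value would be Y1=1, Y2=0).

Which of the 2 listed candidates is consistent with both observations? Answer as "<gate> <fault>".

Evaluate each candidate on input P=0, Q=0, R=0, S=0:
  N1 stuck-at-0: N1=0 [stuck-at-0], N2=1, N3=1, N4=1, N5=0, N6=1, N7=1, N8=0, N9=1, N10=1, N11=0 → Y1=1, Y2=0 — eliminated
  N3 stuck-at-0: N1=0, N2=1, N3=0 [stuck-at-0], N4=0, N5=0, N6=0, N7=0, N8=1, N9=1, N10=0, N11=0 → Y1=0, Y2=0 — matches
Only N3 stuck-at-0 reproduces the observed Y1=0, Y2=0.

N3 stuck-at-0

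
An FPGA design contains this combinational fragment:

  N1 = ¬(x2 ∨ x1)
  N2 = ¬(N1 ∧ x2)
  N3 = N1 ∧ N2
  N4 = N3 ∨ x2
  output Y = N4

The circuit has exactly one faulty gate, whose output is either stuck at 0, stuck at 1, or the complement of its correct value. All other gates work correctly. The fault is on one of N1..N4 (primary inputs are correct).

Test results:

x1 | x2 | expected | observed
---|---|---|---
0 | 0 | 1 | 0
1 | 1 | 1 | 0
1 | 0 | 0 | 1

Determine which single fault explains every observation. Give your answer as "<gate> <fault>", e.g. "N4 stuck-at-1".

N4 inverted output

Fault-free values for test 1 (x1=0, x2=0): N1=1, N2=1, N3=1, N4=1, giving Y=1. Observed 0.
Test 1: faults giving observed 0 are {N1 stuck-at-0, N1 inverted output, N2 stuck-at-0, N2 inverted output, N3 stuck-at-0, N3 inverted output, N4 stuck-at-0, N4 inverted output}.
Test 2 (x1=1, x2=1): fault-free N1=0, N2=1, N3=0, N4=1 → 1; observed 0. Eliminates N1 stuck-at-0, N1 inverted output, N2 stuck-at-0, N2 inverted output, N3 stuck-at-0, N3 inverted output.
Test 3 (x1=1, x2=0): fault-free N1=0, N2=1, N3=0, N4=0 → 0; observed 1. Eliminates N4 stuck-at-0.
Only N4 inverted output is consistent with every test.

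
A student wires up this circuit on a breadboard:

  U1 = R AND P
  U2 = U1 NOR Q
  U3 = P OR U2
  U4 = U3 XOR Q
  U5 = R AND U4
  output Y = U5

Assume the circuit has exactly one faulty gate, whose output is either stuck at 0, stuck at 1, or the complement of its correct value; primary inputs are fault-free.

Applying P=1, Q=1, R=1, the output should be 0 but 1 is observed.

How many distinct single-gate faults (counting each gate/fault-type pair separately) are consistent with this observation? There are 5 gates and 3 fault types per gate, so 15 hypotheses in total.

6

Fault-free: U1=1, U2=0, U3=1, U4=0, U5=0 → 0. Observed 1.
  U1: none of the 3 fault types match ✗
  U2: none of the 3 fault types match ✗
  U3: stuck-at-0, inverted output ✓; others ✗
  U4: stuck-at-1, inverted output ✓; others ✗
  U5: stuck-at-1, inverted output ✓; others ✗
Consistent faults: {U3 stuck-at-0, U3 inverted output, U4 stuck-at-1, U4 inverted output, U5 stuck-at-1, U5 inverted output} — 6 in all.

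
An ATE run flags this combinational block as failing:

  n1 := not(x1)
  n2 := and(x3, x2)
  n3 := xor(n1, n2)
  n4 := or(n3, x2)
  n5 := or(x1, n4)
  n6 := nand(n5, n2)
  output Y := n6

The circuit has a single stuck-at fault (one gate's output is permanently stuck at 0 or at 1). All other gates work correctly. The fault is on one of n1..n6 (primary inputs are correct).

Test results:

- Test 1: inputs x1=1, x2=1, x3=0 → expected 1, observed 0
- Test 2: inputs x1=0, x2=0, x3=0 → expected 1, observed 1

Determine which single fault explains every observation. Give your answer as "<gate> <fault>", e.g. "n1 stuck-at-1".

Fault-free values for test 1 (x1=1, x2=1, x3=0): n1=0, n2=0, n3=0, n4=1, n5=1, n6=1, giving Y=1. Observed 0.
Test 1: faults giving observed 0 are {n2 stuck-at-1, n6 stuck-at-0}.
Test 2 (x1=0, x2=0, x3=0): fault-free n1=1, n2=0, n3=1, n4=1, n5=1, n6=1 → 1; observed 1. Eliminates n6 stuck-at-0.
Only n2 stuck-at-1 is consistent with every test.

n2 stuck-at-1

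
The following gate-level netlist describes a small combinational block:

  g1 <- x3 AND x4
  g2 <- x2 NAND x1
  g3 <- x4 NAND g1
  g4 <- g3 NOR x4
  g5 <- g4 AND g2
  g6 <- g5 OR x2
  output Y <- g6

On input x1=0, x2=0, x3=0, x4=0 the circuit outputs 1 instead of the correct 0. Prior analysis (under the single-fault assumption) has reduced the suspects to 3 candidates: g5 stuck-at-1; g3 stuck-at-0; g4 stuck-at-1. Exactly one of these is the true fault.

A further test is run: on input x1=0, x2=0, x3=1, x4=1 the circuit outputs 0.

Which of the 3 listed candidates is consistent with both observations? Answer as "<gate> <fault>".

g3 stuck-at-0

Evaluate each candidate on input x1=0, x2=0, x3=1, x4=1:
  g5 stuck-at-1: g1=1, g2=1, g3=0, g4=0, g5=1 [stuck-at-1], g6=1 → 1 — eliminated
  g3 stuck-at-0: g1=1, g2=1, g3=0 [stuck-at-0], g4=0, g5=0, g6=0 → 0 — matches
  g4 stuck-at-1: g1=1, g2=1, g3=0, g4=1 [stuck-at-1], g5=1, g6=1 → 1 — eliminated
Only g3 stuck-at-0 reproduces the observed 0.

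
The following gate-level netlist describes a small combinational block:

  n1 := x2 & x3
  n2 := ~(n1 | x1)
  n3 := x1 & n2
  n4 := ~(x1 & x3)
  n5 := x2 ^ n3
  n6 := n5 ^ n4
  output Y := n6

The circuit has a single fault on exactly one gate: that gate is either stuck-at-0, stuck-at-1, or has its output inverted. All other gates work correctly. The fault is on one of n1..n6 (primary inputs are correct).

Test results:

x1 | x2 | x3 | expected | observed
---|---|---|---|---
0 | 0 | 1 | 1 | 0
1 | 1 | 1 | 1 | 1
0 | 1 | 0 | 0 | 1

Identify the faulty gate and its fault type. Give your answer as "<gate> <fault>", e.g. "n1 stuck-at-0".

n4 stuck-at-0

Fault-free values for test 1 (x1=0, x2=0, x3=1): n1=0, n2=1, n3=0, n4=1, n5=0, n6=1, giving Y=1. Observed 0.
Test 1: faults giving observed 0 are {n3 stuck-at-1, n3 inverted output, n4 stuck-at-0, n4 inverted output, n5 stuck-at-1, n5 inverted output, n6 stuck-at-0, n6 inverted output}.
Test 2 (x1=1, x2=1, x3=1): fault-free n1=1, n2=0, n3=0, n4=0, n5=1, n6=1 → 1; observed 1. Eliminates n3 stuck-at-1, n3 inverted output, n4 inverted output, n5 inverted output, n6 stuck-at-0, n6 inverted output.
Test 3 (x1=0, x2=1, x3=0): fault-free n1=0, n2=1, n3=0, n4=1, n5=1, n6=0 → 0; observed 1. Eliminates n5 stuck-at-1.
Only n4 stuck-at-0 is consistent with every test.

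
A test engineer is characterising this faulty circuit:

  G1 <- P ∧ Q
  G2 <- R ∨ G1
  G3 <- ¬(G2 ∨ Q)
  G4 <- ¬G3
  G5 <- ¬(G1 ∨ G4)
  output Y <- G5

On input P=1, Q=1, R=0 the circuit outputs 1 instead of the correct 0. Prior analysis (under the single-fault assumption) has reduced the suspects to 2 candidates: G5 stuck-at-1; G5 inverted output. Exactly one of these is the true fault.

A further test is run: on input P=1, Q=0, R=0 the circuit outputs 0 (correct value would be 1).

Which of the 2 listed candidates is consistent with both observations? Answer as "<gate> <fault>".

Evaluate each candidate on input P=1, Q=0, R=0:
  G5 stuck-at-1: G1=0, G2=0, G3=1, G4=0, G5=1 [stuck-at-1] → 1 — eliminated
  G5 inverted output: G1=0, G2=0, G3=1, G4=0, G5=0 [inverted output] → 0 — matches
Only G5 inverted output reproduces the observed 0.

G5 inverted output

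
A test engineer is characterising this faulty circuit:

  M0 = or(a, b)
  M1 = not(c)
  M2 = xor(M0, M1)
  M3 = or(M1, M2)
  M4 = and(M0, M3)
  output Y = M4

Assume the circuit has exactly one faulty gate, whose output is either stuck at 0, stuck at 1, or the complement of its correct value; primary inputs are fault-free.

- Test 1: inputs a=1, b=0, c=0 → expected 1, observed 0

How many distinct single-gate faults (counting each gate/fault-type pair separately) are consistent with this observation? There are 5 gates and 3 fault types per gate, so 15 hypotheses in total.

6

Fault-free: M0=1, M1=1, M2=0, M3=1, M4=1 → 1. Observed 0.
  M0: stuck-at-0, inverted output ✓; others ✗
  M1: none of the 3 fault types match ✗
  M2: none of the 3 fault types match ✗
  M3: stuck-at-0, inverted output ✓; others ✗
  M4: stuck-at-0, inverted output ✓; others ✗
Consistent faults: {M0 stuck-at-0, M0 inverted output, M3 stuck-at-0, M3 inverted output, M4 stuck-at-0, M4 inverted output} — 6 in all.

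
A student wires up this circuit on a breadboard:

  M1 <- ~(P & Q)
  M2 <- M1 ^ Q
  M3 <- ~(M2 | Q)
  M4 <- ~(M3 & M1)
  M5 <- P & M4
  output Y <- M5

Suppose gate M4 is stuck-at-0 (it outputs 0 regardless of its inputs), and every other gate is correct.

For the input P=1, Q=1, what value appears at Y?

Propagate with M4 forced: M1=0, M2=1, M3=0, M4=0 [stuck-at-0], M5=0.
So Y = 0. (Without the fault it would be 1.)

0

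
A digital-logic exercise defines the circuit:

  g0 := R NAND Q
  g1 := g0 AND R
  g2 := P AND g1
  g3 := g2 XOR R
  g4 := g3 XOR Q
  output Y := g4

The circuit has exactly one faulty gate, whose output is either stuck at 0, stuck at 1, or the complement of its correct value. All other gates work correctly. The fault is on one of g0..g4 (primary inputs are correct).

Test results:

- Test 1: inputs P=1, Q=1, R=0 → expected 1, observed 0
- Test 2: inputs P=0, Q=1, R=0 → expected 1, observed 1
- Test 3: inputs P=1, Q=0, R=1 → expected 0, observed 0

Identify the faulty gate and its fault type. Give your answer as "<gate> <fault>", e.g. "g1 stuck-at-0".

Fault-free values for test 1 (P=1, Q=1, R=0): g0=1, g1=0, g2=0, g3=0, g4=1, giving Y=1. Observed 0.
Test 1: faults giving observed 0 are {g1 stuck-at-1, g1 inverted output, g2 stuck-at-1, g2 inverted output, g3 stuck-at-1, g3 inverted output, g4 stuck-at-0, g4 inverted output}.
Test 2 (P=0, Q=1, R=0): fault-free g0=1, g1=0, g2=0, g3=0, g4=1 → 1; observed 1. Eliminates g2 stuck-at-1, g2 inverted output, g3 stuck-at-1, g3 inverted output, g4 stuck-at-0, g4 inverted output.
Test 3 (P=1, Q=0, R=1): fault-free g0=1, g1=1, g2=1, g3=0, g4=0 → 0; observed 0. Eliminates g1 inverted output.
Only g1 stuck-at-1 is consistent with every test.

g1 stuck-at-1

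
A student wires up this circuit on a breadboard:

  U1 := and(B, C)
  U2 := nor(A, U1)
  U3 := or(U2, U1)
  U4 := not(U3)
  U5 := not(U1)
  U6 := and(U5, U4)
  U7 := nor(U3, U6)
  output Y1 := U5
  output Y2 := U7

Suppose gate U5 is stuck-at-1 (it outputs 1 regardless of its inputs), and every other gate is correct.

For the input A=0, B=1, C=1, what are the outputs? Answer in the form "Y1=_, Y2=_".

Y1=1, Y2=0

Propagate with U5 forced: U1=1, U2=0, U3=1, U4=0, U5=1 [stuck-at-1], U6=0, U7=0.
So the outputs are Y1=1, Y2=0. (Without the fault they would be Y1=0, Y2=0.)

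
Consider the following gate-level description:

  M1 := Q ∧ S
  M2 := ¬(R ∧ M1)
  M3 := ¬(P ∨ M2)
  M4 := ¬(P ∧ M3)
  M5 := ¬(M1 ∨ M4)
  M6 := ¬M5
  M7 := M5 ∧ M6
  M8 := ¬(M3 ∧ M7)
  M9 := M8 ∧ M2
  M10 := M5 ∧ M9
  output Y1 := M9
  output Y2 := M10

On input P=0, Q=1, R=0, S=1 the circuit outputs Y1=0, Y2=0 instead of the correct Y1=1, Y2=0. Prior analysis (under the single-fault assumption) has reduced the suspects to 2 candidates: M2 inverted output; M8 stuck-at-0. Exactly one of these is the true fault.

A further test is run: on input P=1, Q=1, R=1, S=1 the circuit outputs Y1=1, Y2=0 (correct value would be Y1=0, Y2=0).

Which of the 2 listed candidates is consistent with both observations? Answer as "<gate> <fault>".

Evaluate each candidate on input P=1, Q=1, R=1, S=1:
  M2 inverted output: M1=1, M2=1 [inverted output], M3=0, M4=1, M5=0, M6=1, M7=0, M8=1, M9=1, M10=0 → Y1=1, Y2=0 — matches
  M8 stuck-at-0: M1=1, M2=0, M3=0, M4=1, M5=0, M6=1, M7=0, M8=0 [stuck-at-0], M9=0, M10=0 → Y1=0, Y2=0 — eliminated
Only M2 inverted output reproduces the observed Y1=1, Y2=0.

M2 inverted output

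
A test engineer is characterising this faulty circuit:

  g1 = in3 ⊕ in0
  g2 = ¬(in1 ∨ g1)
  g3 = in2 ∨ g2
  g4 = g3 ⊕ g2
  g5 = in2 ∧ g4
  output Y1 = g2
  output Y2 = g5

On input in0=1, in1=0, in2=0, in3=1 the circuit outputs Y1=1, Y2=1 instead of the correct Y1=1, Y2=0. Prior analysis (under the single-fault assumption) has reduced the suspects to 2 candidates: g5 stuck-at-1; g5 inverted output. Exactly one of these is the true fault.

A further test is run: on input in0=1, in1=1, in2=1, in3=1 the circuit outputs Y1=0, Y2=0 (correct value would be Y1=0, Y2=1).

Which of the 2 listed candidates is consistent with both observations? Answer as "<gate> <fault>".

Evaluate each candidate on input in0=1, in1=1, in2=1, in3=1:
  g5 stuck-at-1: g1=0, g2=0, g3=1, g4=1, g5=1 [stuck-at-1] → Y1=0, Y2=1 — eliminated
  g5 inverted output: g1=0, g2=0, g3=1, g4=1, g5=0 [inverted output] → Y1=0, Y2=0 — matches
Only g5 inverted output reproduces the observed Y1=0, Y2=0.

g5 inverted output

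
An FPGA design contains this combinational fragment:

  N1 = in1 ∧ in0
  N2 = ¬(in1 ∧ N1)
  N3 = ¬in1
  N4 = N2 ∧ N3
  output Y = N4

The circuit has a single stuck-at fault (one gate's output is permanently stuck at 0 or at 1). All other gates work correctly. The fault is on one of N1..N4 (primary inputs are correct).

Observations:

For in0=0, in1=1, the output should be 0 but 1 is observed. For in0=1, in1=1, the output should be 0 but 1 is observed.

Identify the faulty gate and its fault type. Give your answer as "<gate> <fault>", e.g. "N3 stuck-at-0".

Fault-free values for test 1 (in0=0, in1=1): N1=0, N2=1, N3=0, N4=0, giving Y=0. Observed 1.
Test 1: faults giving observed 1 are {N3 stuck-at-1, N4 stuck-at-1}.
Test 2 (in0=1, in1=1): fault-free N1=1, N2=0, N3=0, N4=0 → 0; observed 1. Eliminates N3 stuck-at-1.
Only N4 stuck-at-1 is consistent with every test.

N4 stuck-at-1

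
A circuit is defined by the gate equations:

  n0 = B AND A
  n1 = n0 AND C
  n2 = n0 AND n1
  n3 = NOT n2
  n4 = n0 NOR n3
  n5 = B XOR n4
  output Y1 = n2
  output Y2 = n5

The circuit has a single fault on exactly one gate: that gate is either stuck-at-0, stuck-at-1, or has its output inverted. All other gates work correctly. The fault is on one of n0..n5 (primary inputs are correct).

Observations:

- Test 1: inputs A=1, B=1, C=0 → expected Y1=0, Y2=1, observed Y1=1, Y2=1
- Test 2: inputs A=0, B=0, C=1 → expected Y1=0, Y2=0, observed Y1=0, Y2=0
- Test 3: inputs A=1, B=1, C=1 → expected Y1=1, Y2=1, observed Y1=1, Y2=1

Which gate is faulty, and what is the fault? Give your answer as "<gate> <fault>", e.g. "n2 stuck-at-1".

Fault-free values for test 1 (A=1, B=1, C=0): n0=1, n1=0, n2=0, n3=1, n4=0, n5=1, giving Y1=0, Y2=1. Observed Y1=1, Y2=1.
Test 1: faults giving observed Y1=1, Y2=1 are {n1 stuck-at-1, n1 inverted output, n2 stuck-at-1, n2 inverted output}.
Test 2 (A=0, B=0, C=1): fault-free n0=0, n1=0, n2=0, n3=1, n4=0, n5=0 → Y1=0, Y2=0; observed Y1=0, Y2=0. Eliminates n2 stuck-at-1, n2 inverted output.
Test 3 (A=1, B=1, C=1): fault-free n0=1, n1=1, n2=1, n3=0, n4=0, n5=1 → Y1=1, Y2=1; observed Y1=1, Y2=1. Eliminates n1 inverted output.
Only n1 stuck-at-1 is consistent with every test.

n1 stuck-at-1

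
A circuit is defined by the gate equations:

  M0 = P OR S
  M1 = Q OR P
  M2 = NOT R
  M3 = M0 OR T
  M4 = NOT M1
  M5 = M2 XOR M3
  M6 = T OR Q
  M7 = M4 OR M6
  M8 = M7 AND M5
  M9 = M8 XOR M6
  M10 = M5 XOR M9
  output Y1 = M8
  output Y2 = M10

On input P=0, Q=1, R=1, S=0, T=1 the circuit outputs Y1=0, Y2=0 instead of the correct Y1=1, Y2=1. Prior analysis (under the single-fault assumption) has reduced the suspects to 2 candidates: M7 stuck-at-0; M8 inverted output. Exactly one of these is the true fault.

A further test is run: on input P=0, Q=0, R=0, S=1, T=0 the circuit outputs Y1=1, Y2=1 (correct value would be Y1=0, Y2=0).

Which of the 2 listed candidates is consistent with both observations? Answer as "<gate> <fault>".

M8 inverted output

Evaluate each candidate on input P=0, Q=0, R=0, S=1, T=0:
  M7 stuck-at-0: M0=1, M1=0, M2=1, M3=1, M4=1, M5=0, M6=0, M7=0 [stuck-at-0], M8=0, M9=0, M10=0 → Y1=0, Y2=0 — eliminated
  M8 inverted output: M0=1, M1=0, M2=1, M3=1, M4=1, M5=0, M6=0, M7=1, M8=1 [inverted output], M9=1, M10=1 → Y1=1, Y2=1 — matches
Only M8 inverted output reproduces the observed Y1=1, Y2=1.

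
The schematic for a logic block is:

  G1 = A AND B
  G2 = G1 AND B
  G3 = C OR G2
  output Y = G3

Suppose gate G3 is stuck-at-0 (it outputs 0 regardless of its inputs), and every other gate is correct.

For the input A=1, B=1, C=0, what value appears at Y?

Propagate with G3 forced: G1=1, G2=1, G3=0 [stuck-at-0].
So Y = 0. (Without the fault it would be 1.)

0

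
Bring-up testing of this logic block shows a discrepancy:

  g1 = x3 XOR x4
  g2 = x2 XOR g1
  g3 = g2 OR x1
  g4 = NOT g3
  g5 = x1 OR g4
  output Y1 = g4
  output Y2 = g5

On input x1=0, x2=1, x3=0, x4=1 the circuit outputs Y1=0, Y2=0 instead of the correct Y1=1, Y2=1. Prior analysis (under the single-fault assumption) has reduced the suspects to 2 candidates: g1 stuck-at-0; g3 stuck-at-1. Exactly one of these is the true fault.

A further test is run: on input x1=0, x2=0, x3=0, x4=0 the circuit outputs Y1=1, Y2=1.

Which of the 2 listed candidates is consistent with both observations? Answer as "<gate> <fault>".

g1 stuck-at-0

Evaluate each candidate on input x1=0, x2=0, x3=0, x4=0:
  g1 stuck-at-0: g1=0 [stuck-at-0], g2=0, g3=0, g4=1, g5=1 → Y1=1, Y2=1 — matches
  g3 stuck-at-1: g1=0, g2=0, g3=1 [stuck-at-1], g4=0, g5=0 → Y1=0, Y2=0 — eliminated
Only g1 stuck-at-0 reproduces the observed Y1=1, Y2=1.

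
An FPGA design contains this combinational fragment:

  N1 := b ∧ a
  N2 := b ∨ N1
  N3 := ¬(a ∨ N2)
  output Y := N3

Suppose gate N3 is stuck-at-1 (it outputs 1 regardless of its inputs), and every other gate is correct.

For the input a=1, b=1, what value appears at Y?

1

Propagate with N3 forced: N1=1, N2=1, N3=1 [stuck-at-1].
So Y = 1. (Without the fault it would be 0.)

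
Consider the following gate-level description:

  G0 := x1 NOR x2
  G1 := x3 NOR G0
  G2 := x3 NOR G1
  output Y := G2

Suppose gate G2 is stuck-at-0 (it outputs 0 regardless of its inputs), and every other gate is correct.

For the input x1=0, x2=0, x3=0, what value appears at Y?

Propagate with G2 forced: G0=1, G1=0, G2=0 [stuck-at-0].
So Y = 0. (Without the fault it would be 1.)

0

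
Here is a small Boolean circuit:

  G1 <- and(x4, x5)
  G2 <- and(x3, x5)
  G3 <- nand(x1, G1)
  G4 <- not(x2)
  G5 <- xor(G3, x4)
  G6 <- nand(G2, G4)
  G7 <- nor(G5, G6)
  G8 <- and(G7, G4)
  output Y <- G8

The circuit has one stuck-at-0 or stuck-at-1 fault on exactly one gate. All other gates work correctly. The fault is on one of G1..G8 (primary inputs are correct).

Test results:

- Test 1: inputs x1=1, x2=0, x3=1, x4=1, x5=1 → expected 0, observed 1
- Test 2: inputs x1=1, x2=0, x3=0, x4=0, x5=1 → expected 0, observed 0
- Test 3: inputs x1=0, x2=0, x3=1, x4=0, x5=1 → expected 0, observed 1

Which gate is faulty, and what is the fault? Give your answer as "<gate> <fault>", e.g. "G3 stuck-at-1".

G5 stuck-at-0

Fault-free values for test 1 (x1=1, x2=0, x3=1, x4=1, x5=1): G1=1, G2=1, G3=0, G4=1, G5=1, G6=0, G7=0, G8=0, giving Y=0. Observed 1.
Test 1: faults giving observed 1 are {G1 stuck-at-0, G3 stuck-at-1, G5 stuck-at-0, G7 stuck-at-1, G8 stuck-at-1}.
Test 2 (x1=1, x2=0, x3=0, x4=0, x5=1): fault-free G1=0, G2=0, G3=1, G4=1, G5=1, G6=1, G7=0, G8=0 → 0; observed 0. Eliminates G7 stuck-at-1, G8 stuck-at-1.
Test 3 (x1=0, x2=0, x3=1, x4=0, x5=1): fault-free G1=0, G2=1, G3=1, G4=1, G5=1, G6=0, G7=0, G8=0 → 0; observed 1. Eliminates G1 stuck-at-0, G3 stuck-at-1.
Only G5 stuck-at-0 is consistent with every test.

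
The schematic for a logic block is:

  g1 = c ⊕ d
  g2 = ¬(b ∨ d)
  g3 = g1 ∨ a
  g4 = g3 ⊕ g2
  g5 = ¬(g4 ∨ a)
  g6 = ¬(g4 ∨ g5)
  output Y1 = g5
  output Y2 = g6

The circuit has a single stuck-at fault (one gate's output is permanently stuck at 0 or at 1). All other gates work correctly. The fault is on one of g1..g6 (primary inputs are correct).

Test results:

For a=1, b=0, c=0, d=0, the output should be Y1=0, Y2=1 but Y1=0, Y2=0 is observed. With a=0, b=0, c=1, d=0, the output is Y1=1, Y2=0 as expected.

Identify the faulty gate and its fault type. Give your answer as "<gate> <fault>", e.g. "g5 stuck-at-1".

Fault-free values for test 1 (a=1, b=0, c=0, d=0): g1=0, g2=1, g3=1, g4=0, g5=0, g6=1, giving Y1=0, Y2=1. Observed Y1=0, Y2=0.
Test 1: faults giving observed Y1=0, Y2=0 are {g2 stuck-at-0, g3 stuck-at-0, g4 stuck-at-1, g6 stuck-at-0}.
Test 2 (a=0, b=0, c=1, d=0): fault-free g1=1, g2=1, g3=1, g4=0, g5=1, g6=0 → Y1=1, Y2=0; observed Y1=1, Y2=0. Eliminates g2 stuck-at-0, g3 stuck-at-0, g4 stuck-at-1.
Only g6 stuck-at-0 is consistent with every test.

g6 stuck-at-0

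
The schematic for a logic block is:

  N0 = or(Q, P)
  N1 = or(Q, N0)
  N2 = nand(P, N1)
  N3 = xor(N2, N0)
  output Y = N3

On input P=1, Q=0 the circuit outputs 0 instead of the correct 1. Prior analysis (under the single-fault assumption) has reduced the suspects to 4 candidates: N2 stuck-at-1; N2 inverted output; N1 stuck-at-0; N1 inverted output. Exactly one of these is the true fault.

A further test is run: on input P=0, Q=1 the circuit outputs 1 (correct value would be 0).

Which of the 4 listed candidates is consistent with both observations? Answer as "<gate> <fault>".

N2 inverted output

Evaluate each candidate on input P=0, Q=1:
  N2 stuck-at-1: N0=1, N1=1, N2=1 [stuck-at-1], N3=0 → 0 — eliminated
  N2 inverted output: N0=1, N1=1, N2=0 [inverted output], N3=1 → 1 — matches
  N1 stuck-at-0: N0=1, N1=0 [stuck-at-0], N2=1, N3=0 → 0 — eliminated
  N1 inverted output: N0=1, N1=0 [inverted output], N2=1, N3=0 → 0 — eliminated
Only N2 inverted output reproduces the observed 1.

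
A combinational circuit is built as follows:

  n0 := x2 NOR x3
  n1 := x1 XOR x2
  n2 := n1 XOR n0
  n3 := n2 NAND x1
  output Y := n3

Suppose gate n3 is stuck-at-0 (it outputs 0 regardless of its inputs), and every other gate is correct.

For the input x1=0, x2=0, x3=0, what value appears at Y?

Propagate with n3 forced: n0=1, n1=0, n2=1, n3=0 [stuck-at-0].
So Y = 0. (Without the fault it would be 1.)

0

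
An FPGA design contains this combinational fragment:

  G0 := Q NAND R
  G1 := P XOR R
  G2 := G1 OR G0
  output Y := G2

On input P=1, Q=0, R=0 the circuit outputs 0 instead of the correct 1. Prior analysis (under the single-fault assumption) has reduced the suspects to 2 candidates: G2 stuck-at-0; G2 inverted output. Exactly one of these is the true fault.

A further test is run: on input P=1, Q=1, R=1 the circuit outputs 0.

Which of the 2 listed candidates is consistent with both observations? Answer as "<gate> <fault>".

Evaluate each candidate on input P=1, Q=1, R=1:
  G2 stuck-at-0: G0=0, G1=0, G2=0 [stuck-at-0] → 0 — matches
  G2 inverted output: G0=0, G1=0, G2=1 [inverted output] → 1 — eliminated
Only G2 stuck-at-0 reproduces the observed 0.

G2 stuck-at-0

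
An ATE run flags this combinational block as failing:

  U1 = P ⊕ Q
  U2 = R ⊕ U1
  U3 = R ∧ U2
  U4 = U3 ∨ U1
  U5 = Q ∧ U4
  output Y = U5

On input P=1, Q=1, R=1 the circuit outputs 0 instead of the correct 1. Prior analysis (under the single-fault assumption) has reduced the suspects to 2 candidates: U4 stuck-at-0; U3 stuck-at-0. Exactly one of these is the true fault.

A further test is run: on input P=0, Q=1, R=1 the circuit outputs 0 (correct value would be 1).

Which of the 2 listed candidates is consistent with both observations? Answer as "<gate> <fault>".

U4 stuck-at-0

Evaluate each candidate on input P=0, Q=1, R=1:
  U4 stuck-at-0: U1=1, U2=0, U3=0, U4=0 [stuck-at-0], U5=0 → 0 — matches
  U3 stuck-at-0: U1=1, U2=0, U3=0 [stuck-at-0], U4=1, U5=1 → 1 — eliminated
Only U4 stuck-at-0 reproduces the observed 0.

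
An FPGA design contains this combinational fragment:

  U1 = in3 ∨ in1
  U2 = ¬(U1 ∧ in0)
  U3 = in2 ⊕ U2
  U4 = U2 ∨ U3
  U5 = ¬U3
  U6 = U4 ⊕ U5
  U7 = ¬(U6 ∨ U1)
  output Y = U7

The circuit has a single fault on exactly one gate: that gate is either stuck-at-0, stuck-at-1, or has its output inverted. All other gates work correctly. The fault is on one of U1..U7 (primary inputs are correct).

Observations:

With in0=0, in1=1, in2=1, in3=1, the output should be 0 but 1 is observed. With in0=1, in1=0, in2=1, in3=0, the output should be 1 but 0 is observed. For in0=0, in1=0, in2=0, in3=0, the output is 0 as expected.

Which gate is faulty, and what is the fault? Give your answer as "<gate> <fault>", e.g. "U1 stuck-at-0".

U1 inverted output

Fault-free values for test 1 (in0=0, in1=1, in2=1, in3=1): U1=1, U2=1, U3=0, U4=1, U5=1, U6=0, U7=0, giving Y=0. Observed 1.
Test 1: faults giving observed 1 are {U1 stuck-at-0, U1 inverted output, U7 stuck-at-1, U7 inverted output}.
Test 2 (in0=1, in1=0, in2=1, in3=0): fault-free U1=0, U2=1, U3=0, U4=1, U5=1, U6=0, U7=1 → 1; observed 0. Eliminates U1 stuck-at-0, U7 stuck-at-1.
Test 3 (in0=0, in1=0, in2=0, in3=0): fault-free U1=0, U2=1, U3=1, U4=1, U5=0, U6=1, U7=0 → 0; observed 0. Eliminates U7 inverted output.
Only U1 inverted output is consistent with every test.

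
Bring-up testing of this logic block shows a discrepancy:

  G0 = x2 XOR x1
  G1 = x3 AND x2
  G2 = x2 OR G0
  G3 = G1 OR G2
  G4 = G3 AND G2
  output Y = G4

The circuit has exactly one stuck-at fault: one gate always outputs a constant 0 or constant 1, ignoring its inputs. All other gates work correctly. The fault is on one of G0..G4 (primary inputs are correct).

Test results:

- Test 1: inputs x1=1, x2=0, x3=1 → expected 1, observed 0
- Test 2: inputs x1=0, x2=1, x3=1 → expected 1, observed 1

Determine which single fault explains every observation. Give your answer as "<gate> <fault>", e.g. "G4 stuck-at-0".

G0 stuck-at-0

Fault-free values for test 1 (x1=1, x2=0, x3=1): G0=1, G1=0, G2=1, G3=1, G4=1, giving Y=1. Observed 0.
Test 1: faults giving observed 0 are {G0 stuck-at-0, G2 stuck-at-0, G3 stuck-at-0, G4 stuck-at-0}.
Test 2 (x1=0, x2=1, x3=1): fault-free G0=1, G1=1, G2=1, G3=1, G4=1 → 1; observed 1. Eliminates G2 stuck-at-0, G3 stuck-at-0, G4 stuck-at-0.
Only G0 stuck-at-0 is consistent with every test.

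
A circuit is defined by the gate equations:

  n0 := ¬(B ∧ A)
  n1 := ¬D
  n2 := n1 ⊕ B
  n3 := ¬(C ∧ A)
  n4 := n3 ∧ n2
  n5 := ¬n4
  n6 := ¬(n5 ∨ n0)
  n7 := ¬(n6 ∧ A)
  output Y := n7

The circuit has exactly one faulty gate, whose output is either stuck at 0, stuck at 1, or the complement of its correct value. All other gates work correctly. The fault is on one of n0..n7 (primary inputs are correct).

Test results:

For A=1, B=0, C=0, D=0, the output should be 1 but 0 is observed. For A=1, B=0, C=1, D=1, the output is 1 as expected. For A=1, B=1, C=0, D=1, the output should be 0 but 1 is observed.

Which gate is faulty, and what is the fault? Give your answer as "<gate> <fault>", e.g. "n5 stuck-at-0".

n0 inverted output

Fault-free values for test 1 (A=1, B=0, C=0, D=0): n0=1, n1=1, n2=1, n3=1, n4=1, n5=0, n6=0, n7=1, giving Y=1. Observed 0.
Test 1: faults giving observed 0 are {n0 stuck-at-0, n0 inverted output, n6 stuck-at-1, n6 inverted output, n7 stuck-at-0, n7 inverted output}.
Test 2 (A=1, B=0, C=1, D=1): fault-free n0=1, n1=0, n2=0, n3=0, n4=0, n5=1, n6=0, n7=1 → 1; observed 1. Eliminates n6 stuck-at-1, n6 inverted output, n7 stuck-at-0, n7 inverted output.
Test 3 (A=1, B=1, C=0, D=1): fault-free n0=0, n1=0, n2=1, n3=1, n4=1, n5=0, n6=1, n7=0 → 0; observed 1. Eliminates n0 stuck-at-0.
Only n0 inverted output is consistent with every test.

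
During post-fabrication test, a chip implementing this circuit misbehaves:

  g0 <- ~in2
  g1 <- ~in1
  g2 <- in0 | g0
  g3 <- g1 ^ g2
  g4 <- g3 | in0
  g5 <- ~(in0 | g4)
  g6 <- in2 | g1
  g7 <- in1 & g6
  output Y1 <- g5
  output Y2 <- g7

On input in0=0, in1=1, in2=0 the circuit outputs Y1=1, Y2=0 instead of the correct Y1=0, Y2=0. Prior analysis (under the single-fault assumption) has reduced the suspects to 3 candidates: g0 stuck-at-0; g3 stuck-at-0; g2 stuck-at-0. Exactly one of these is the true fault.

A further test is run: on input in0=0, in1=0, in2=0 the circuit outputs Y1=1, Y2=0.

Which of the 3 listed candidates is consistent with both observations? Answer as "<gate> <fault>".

Evaluate each candidate on input in0=0, in1=0, in2=0:
  g0 stuck-at-0: g0=0 [stuck-at-0], g1=1, g2=0, g3=1, g4=1, g5=0, g6=1, g7=0 → Y1=0, Y2=0 — eliminated
  g3 stuck-at-0: g0=1, g1=1, g2=1, g3=0 [stuck-at-0], g4=0, g5=1, g6=1, g7=0 → Y1=1, Y2=0 — matches
  g2 stuck-at-0: g0=1, g1=1, g2=0 [stuck-at-0], g3=1, g4=1, g5=0, g6=1, g7=0 → Y1=0, Y2=0 — eliminated
Only g3 stuck-at-0 reproduces the observed Y1=1, Y2=0.

g3 stuck-at-0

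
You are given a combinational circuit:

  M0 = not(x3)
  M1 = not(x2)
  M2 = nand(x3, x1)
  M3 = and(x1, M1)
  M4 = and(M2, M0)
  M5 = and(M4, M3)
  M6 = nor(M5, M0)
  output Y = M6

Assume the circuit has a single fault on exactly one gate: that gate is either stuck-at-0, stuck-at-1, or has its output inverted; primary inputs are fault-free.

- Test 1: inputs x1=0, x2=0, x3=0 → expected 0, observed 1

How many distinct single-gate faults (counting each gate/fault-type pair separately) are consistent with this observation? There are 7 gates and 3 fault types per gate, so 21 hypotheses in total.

4

Fault-free: M0=1, M1=1, M2=1, M3=0, M4=1, M5=0, M6=0 → 0. Observed 1.
  M0: stuck-at-0, inverted output ✓; others ✗
  M1: none of the 3 fault types match ✗
  M2: none of the 3 fault types match ✗
  M3: none of the 3 fault types match ✗
  M4: none of the 3 fault types match ✗
  M5: none of the 3 fault types match ✗
  M6: stuck-at-1, inverted output ✓; others ✗
Consistent faults: {M0 stuck-at-0, M0 inverted output, M6 stuck-at-1, M6 inverted output} — 4 in all.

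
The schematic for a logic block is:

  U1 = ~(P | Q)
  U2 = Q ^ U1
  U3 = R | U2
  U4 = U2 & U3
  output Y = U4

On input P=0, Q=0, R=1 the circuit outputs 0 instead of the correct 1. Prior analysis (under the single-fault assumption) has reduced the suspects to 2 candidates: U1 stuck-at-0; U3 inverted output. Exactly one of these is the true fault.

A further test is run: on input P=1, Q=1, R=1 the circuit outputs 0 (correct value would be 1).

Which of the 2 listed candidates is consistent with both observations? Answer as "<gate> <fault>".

Evaluate each candidate on input P=1, Q=1, R=1:
  U1 stuck-at-0: U1=0 [stuck-at-0], U2=1, U3=1, U4=1 → 1 — eliminated
  U3 inverted output: U1=0, U2=1, U3=0 [inverted output], U4=0 → 0 — matches
Only U3 inverted output reproduces the observed 0.

U3 inverted output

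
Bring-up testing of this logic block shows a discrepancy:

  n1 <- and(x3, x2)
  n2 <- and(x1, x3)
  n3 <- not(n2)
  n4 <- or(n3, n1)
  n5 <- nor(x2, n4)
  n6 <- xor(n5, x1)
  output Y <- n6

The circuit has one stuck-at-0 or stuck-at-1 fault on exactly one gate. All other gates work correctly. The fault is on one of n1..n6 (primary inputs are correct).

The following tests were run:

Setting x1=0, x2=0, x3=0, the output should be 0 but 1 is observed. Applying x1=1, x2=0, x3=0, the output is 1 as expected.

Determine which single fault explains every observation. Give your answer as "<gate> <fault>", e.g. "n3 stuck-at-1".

n6 stuck-at-1

Fault-free values for test 1 (x1=0, x2=0, x3=0): n1=0, n2=0, n3=1, n4=1, n5=0, n6=0, giving Y=0. Observed 1.
Test 1: faults giving observed 1 are {n2 stuck-at-1, n3 stuck-at-0, n4 stuck-at-0, n5 stuck-at-1, n6 stuck-at-1}.
Test 2 (x1=1, x2=0, x3=0): fault-free n1=0, n2=0, n3=1, n4=1, n5=0, n6=1 → 1; observed 1. Eliminates n2 stuck-at-1, n3 stuck-at-0, n4 stuck-at-0, n5 stuck-at-1.
Only n6 stuck-at-1 is consistent with every test.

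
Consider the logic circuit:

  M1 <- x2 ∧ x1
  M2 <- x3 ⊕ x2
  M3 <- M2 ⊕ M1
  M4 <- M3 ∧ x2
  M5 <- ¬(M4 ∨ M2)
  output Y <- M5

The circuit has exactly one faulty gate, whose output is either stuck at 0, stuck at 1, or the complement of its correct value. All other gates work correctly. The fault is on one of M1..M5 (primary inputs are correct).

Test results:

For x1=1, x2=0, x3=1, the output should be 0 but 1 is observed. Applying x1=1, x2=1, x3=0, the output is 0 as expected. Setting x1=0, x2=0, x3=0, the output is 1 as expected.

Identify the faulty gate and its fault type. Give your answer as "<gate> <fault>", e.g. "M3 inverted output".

M2 stuck-at-0

Fault-free values for test 1 (x1=1, x2=0, x3=1): M1=0, M2=1, M3=1, M4=0, M5=0, giving Y=0. Observed 1.
Test 1: faults giving observed 1 are {M2 stuck-at-0, M2 inverted output, M5 stuck-at-1, M5 inverted output}.
Test 2 (x1=1, x2=1, x3=0): fault-free M1=1, M2=1, M3=0, M4=0, M5=0 → 0; observed 0. Eliminates M5 stuck-at-1, M5 inverted output.
Test 3 (x1=0, x2=0, x3=0): fault-free M1=0, M2=0, M3=0, M4=0, M5=1 → 1; observed 1. Eliminates M2 inverted output.
Only M2 stuck-at-0 is consistent with every test.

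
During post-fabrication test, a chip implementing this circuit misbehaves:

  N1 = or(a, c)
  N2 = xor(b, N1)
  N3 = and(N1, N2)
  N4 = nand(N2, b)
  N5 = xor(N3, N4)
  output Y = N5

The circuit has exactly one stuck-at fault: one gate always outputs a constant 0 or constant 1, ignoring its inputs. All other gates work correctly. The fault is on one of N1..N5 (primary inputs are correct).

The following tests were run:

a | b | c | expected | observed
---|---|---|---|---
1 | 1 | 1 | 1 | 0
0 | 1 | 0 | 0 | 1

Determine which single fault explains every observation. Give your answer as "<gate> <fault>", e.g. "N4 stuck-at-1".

Fault-free values for test 1 (a=1, b=1, c=1): N1=1, N2=0, N3=0, N4=1, N5=1, giving Y=1. Observed 0.
Test 1: faults giving observed 0 are {N1 stuck-at-0, N3 stuck-at-1, N4 stuck-at-0, N5 stuck-at-0}.
Test 2 (a=0, b=1, c=0): fault-free N1=0, N2=1, N3=0, N4=0, N5=0 → 0; observed 1. Eliminates N1 stuck-at-0, N4 stuck-at-0, N5 stuck-at-0.
Only N3 stuck-at-1 is consistent with every test.

N3 stuck-at-1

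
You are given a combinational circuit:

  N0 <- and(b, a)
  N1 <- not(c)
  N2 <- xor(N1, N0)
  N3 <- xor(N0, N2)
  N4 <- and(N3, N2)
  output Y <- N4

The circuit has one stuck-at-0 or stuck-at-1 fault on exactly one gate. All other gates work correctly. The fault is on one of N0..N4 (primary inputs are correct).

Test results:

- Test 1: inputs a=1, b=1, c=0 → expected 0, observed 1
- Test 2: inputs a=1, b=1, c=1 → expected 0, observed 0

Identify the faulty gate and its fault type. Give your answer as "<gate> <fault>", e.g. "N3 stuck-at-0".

N0 stuck-at-0

Fault-free values for test 1 (a=1, b=1, c=0): N0=1, N1=1, N2=0, N3=1, N4=0, giving Y=0. Observed 1.
Test 1: faults giving observed 1 are {N0 stuck-at-0, N4 stuck-at-1}.
Test 2 (a=1, b=1, c=1): fault-free N0=1, N1=0, N2=1, N3=0, N4=0 → 0; observed 0. Eliminates N4 stuck-at-1.
Only N0 stuck-at-0 is consistent with every test.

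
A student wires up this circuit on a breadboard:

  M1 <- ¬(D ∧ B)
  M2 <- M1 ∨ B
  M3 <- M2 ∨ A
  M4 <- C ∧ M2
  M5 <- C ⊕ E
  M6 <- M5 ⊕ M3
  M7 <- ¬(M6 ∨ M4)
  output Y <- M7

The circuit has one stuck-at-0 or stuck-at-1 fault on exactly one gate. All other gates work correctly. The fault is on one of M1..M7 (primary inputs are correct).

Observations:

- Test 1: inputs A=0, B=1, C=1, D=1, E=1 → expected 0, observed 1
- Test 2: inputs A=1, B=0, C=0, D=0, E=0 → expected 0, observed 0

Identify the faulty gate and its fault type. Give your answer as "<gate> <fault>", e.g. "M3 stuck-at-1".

M2 stuck-at-0

Fault-free values for test 1 (A=0, B=1, C=1, D=1, E=1): M1=0, M2=1, M3=1, M4=1, M5=0, M6=1, M7=0, giving Y=0. Observed 1.
Test 1: faults giving observed 1 are {M2 stuck-at-0, M7 stuck-at-1}.
Test 2 (A=1, B=0, C=0, D=0, E=0): fault-free M1=1, M2=1, M3=1, M4=0, M5=0, M6=1, M7=0 → 0; observed 0. Eliminates M7 stuck-at-1.
Only M2 stuck-at-0 is consistent with every test.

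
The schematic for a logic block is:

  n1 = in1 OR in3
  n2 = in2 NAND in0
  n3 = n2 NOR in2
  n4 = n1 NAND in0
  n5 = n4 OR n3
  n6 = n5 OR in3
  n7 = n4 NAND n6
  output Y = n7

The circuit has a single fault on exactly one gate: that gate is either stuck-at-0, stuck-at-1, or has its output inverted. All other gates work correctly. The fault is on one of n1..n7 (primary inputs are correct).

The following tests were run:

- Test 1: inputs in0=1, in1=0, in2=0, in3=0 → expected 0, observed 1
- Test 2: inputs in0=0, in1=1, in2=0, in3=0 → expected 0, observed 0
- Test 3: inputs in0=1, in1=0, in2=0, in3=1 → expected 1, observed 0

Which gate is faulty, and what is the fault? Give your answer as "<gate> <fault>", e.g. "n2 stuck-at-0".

Fault-free values for test 1 (in0=1, in1=0, in2=0, in3=0): n1=0, n2=1, n3=0, n4=1, n5=1, n6=1, n7=0, giving Y=0. Observed 1.
Test 1: faults giving observed 1 are {n1 stuck-at-1, n1 inverted output, n4 stuck-at-0, n4 inverted output, n5 stuck-at-0, n5 inverted output, n6 stuck-at-0, n6 inverted output, n7 stuck-at-1, n7 inverted output}.
Test 2 (in0=0, in1=1, in2=0, in3=0): fault-free n1=1, n2=1, n3=0, n4=1, n5=1, n6=1, n7=0 → 0; observed 0. Eliminates n4 stuck-at-0, n4 inverted output, n5 stuck-at-0, n5 inverted output, n6 stuck-at-0, n6 inverted output, n7 stuck-at-1, n7 inverted output.
Test 3 (in0=1, in1=0, in2=0, in3=1): fault-free n1=1, n2=1, n3=0, n4=0, n5=0, n6=1, n7=1 → 1; observed 0. Eliminates n1 stuck-at-1.
Only n1 inverted output is consistent with every test.

n1 inverted output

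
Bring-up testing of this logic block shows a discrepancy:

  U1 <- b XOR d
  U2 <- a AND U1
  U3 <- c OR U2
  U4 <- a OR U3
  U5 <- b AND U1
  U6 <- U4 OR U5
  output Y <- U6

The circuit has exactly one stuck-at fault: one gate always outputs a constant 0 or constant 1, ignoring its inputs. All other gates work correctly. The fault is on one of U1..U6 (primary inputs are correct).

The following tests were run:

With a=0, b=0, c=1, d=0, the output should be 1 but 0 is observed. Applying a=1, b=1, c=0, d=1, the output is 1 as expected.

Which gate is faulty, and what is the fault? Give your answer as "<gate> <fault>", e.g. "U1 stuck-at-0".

Fault-free values for test 1 (a=0, b=0, c=1, d=0): U1=0, U2=0, U3=1, U4=1, U5=0, U6=1, giving Y=1. Observed 0.
Test 1: faults giving observed 0 are {U3 stuck-at-0, U4 stuck-at-0, U6 stuck-at-0}.
Test 2 (a=1, b=1, c=0, d=1): fault-free U1=0, U2=0, U3=0, U4=1, U5=0, U6=1 → 1; observed 1. Eliminates U4 stuck-at-0, U6 stuck-at-0.
Only U3 stuck-at-0 is consistent with every test.

U3 stuck-at-0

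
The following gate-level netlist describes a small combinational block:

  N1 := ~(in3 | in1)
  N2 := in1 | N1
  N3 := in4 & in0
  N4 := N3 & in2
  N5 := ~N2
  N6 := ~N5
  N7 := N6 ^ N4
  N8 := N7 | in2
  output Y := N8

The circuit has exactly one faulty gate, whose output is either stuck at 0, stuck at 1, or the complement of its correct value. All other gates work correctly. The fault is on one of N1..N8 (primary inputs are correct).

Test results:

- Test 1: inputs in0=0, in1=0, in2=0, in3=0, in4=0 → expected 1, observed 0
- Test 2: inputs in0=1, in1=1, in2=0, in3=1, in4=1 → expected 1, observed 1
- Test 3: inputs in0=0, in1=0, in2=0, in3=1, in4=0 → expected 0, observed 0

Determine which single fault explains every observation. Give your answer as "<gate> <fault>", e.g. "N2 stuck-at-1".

Fault-free values for test 1 (in0=0, in1=0, in2=0, in3=0, in4=0): N1=1, N2=1, N3=0, N4=0, N5=0, N6=1, N7=1, N8=1, giving Y=1. Observed 0.
Test 1: faults giving observed 0 are {N1 stuck-at-0, N1 inverted output, N2 stuck-at-0, N2 inverted output, N4 stuck-at-1, N4 inverted output, N5 stuck-at-1, N5 inverted output, N6 stuck-at-0, N6 inverted output, N7 stuck-at-0, N7 inverted output, N8 stuck-at-0, N8 inverted output}.
Test 2 (in0=1, in1=1, in2=0, in3=1, in4=1): fault-free N1=0, N2=1, N3=1, N4=0, N5=0, N6=1, N7=1, N8=1 → 1; observed 1. Eliminates N2 stuck-at-0, N2 inverted output, N4 stuck-at-1, N4 inverted output, N5 stuck-at-1, N5 inverted output, N6 stuck-at-0, N6 inverted output, N7 stuck-at-0, N7 inverted output, N8 stuck-at-0, N8 inverted output.
Test 3 (in0=0, in1=0, in2=0, in3=1, in4=0): fault-free N1=0, N2=0, N3=0, N4=0, N5=1, N6=0, N7=0, N8=0 → 0; observed 0. Eliminates N1 inverted output.
Only N1 stuck-at-0 is consistent with every test.

N1 stuck-at-0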